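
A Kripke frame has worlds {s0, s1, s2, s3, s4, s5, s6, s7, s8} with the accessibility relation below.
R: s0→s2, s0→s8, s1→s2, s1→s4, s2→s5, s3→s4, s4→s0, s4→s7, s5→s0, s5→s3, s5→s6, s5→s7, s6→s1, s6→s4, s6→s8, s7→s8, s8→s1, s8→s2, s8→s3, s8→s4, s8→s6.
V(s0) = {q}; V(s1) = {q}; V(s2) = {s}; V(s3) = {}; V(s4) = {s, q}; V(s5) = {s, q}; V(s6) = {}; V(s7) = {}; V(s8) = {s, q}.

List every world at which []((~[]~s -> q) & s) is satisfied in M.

s2, s3, s7

Let φ = []((~[]~s -> q) & s). Evaluate φ at each world:
  s0 (successors {s2, s8}): φ is false.
  s1 (successors {s2, s4}): φ is false.
  s2 (successors {s5}): φ is true.
  s3 (successors {s4}): φ is true.
  s4 (successors {s0, s7}): φ is false.
  s5 (successors {s0, s3, s6, s7}): φ is false.
  s6 (successors {s1, s4, s8}): φ is false.
  s7 (successors {s8}): φ is true.
  s8 (successors {s1, s2, s3, s4, s6}): φ is false.
For instance, at s1:
  At s1: []((~[]~s -> q) & s) requires (~[]~s -> q) & s at every successor {s2, s4}.
    (~[]~s -> q) & s fails at s2, so []((~[]~s -> q) & s) is false at s1.
      At s2: ~[]~s -> q is false, s is true, so (~[]~s -> q) & s is false.
Satisfying worlds: {s2, s3, s7}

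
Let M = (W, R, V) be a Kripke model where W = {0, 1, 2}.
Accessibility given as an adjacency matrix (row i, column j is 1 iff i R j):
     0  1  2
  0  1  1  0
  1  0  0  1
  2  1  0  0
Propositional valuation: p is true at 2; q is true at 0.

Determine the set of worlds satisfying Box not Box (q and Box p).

Let φ = Box not Box (q and Box p). Evaluate φ at each world:
  0 (successors {0, 1}): φ is true.
  1 (successors {2}): φ is true.
  2 (successors {0}): φ is true.
For instance, at 2:
  At 2: Box not Box (q and Box p) requires not Box (q and Box p) at every successor {0}.
      At 0: Box (q and Box p) is false, so not Box (q and Box p) is true.
  So Box not Box (q and Box p) is true at 2.
Satisfying worlds: {0, 1, 2}

0, 1, 2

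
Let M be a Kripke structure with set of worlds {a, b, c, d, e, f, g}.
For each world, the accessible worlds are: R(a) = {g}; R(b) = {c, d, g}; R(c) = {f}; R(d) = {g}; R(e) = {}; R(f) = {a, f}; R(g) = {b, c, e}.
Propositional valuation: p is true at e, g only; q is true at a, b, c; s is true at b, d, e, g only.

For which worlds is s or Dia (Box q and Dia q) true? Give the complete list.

b, d, e, g

Let φ = s or Dia (Box q and Dia q). Evaluate φ at each world:
  a (successors {g}): φ is false.
  b (successors {c, d, g}): φ is true.
  c (successors {f}): φ is false.
  d (successors {g}): φ is true.
  e (successors ∅): φ is true.
  f (successors {a, f}): φ is false.
  g (successors {b, c, e}): φ is true.
For instance, at a:
  At a: s is false, Dia (Box q and Dia q) is false, so s or Dia (Box q and Dia q) is false.
    At a: Dia (Box q and Dia q) requires Box q and Dia q at some successor in {g}.
      At g: Box q and Dia q is false.
    So Dia (Box q and Dia q) is false at a.
Satisfying worlds: {b, d, e, g}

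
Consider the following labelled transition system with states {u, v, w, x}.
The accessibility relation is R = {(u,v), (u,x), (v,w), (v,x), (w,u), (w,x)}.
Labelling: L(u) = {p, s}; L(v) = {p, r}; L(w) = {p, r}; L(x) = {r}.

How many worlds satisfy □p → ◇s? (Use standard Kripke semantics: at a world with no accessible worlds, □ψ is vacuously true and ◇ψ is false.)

3

Recall that □ψ holds at a world iff ψ holds at every accessible world, and ◇ψ holds iff ψ holds at some accessible world.
Let φ = □p → ◇s. Evaluate φ at each world:
  u (successors {v, x}): φ is true.
  v (successors {w, x}): φ is true.
  w (successors {u, x}): φ is true.
  x (successors ∅): φ is false.
For instance, at u:
  At u: □p is false, ◇s is false, so □p → ◇s is true.
    At u: □p requires p at every successor {v, x}.
      p fails at x, so □p is false at u.
    At u: ◇s requires s at some successor in {v, x}.
      At v: s is false.
      At x: s is false.
    So ◇s is false at u.
Satisfying worlds: {u, v, w}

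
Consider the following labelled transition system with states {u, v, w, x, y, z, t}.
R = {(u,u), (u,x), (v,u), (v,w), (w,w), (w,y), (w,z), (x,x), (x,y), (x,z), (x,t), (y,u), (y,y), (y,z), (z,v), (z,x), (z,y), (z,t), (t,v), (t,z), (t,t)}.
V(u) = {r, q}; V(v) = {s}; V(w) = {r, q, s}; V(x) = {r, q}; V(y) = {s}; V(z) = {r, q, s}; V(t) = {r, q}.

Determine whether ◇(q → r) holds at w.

At w: ◇(q → r) requires q → r at some successor in {w, y, z}.
  q → r holds at w, so ◇(q → r) is true at w.

Yes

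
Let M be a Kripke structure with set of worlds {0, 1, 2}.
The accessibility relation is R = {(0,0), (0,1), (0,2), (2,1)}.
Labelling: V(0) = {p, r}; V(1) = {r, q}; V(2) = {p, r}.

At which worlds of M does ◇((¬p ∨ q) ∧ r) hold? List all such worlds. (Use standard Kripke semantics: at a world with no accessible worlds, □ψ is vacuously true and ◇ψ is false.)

Recall that ◇ψ holds at a world iff ψ holds at some accessible world.
Let φ = ◇((¬p ∨ q) ∧ r). Evaluate φ at each world:
  0 (successors {0, 1, 2}): φ is true.
  1 (successors ∅): φ is false.
  2 (successors {1}): φ is true.
For instance, at 2:
  At 2: ◇((¬p ∨ q) ∧ r) requires (¬p ∨ q) ∧ r at some successor in {1}.
    (¬p ∨ q) ∧ r holds at 1, so ◇((¬p ∨ q) ∧ r) is true at 2.
Satisfying worlds: {0, 2}

0, 2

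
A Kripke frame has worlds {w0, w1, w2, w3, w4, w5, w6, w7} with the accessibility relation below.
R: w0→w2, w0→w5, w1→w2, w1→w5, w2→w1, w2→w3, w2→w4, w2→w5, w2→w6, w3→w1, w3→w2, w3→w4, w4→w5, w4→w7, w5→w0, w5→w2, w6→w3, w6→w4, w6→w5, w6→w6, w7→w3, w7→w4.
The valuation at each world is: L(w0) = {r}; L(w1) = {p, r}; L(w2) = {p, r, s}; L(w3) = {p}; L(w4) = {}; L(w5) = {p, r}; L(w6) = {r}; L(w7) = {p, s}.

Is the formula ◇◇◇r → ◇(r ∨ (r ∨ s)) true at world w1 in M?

Yes

At w1: ◇◇◇r is true, ◇(r ∨ (r ∨ s)) is true, so ◇◇◇r → ◇(r ∨ (r ∨ s)) is true.
  At w1: ◇◇◇r requires ◇◇r at some successor in {w2, w5}.
    ◇◇r holds at w2, so ◇◇◇r is true at w1.
      At w2: ◇◇r requires ◇r at some successor in {w1, w3, w4, w5, w6}.
        ◇r holds at w1, so ◇◇r is true at w2.
  At w1: ◇(r ∨ (r ∨ s)) requires r ∨ (r ∨ s) at some successor in {w2, w5}.
    r ∨ (r ∨ s) holds at w2, so ◇(r ∨ (r ∨ s)) is true at w1.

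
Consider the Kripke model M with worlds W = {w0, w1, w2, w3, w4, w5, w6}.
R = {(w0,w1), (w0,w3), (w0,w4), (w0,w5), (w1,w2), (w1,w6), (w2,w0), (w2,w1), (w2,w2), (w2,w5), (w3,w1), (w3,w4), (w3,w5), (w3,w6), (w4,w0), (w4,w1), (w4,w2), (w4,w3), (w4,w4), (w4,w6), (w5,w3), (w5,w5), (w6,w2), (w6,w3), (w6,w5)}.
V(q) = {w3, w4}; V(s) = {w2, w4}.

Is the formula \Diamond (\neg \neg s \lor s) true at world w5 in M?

At w5: \Diamond (\neg \neg s \lor s) requires \neg \neg s \lor s at some successor in {w3, w5}.
  At w3: \neg \neg s \lor s is false.
  At w5: \neg \neg s \lor s is false.
So \Diamond (\neg \neg s \lor s) is false at w5.

No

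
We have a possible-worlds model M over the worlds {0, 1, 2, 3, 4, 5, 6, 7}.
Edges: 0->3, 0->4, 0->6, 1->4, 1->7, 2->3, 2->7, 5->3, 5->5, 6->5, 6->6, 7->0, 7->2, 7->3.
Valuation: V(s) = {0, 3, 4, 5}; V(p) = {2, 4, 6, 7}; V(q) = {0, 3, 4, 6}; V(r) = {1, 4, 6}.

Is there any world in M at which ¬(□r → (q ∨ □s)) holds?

Let φ = ¬(□r → (q ∨ □s)). Evaluate φ at each world:
  0 (successors {3, 4, 6}): φ is false.
  1 (successors {4, 7}): φ is false.
  2 (successors {3, 7}): φ is false.
  3 (successors ∅): φ is false.
  4 (successors ∅): φ is false.
  5 (successors {3, 5}): φ is false.
  6 (successors {5, 6}): φ is false.
  7 (successors {0, 2, 3}): φ is false.
For instance, at 1:
  At 1: □r → (q ∨ □s) is true, so ¬(□r → (q ∨ □s)) is false.
    At 1: □r is false, q ∨ □s is false, so □r → (q ∨ □s) is true.
      At 1: □r requires r at every successor {4, 7}.
        r fails at 7, so □r is false at 1.
      At 1: q is false, □s is false, so q ∨ □s is false.

No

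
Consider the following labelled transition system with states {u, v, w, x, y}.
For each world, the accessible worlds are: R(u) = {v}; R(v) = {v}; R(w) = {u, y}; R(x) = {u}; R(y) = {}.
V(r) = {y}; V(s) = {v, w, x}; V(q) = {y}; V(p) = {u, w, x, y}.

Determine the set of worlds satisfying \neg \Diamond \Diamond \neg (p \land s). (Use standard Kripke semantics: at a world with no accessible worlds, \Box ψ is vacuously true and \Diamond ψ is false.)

y

Let φ = \neg \Diamond \Diamond \neg (p \land s). Evaluate φ at each world:
  u (successors {v}): φ is false.
  v (successors {v}): φ is false.
  w (successors {u, y}): φ is false.
  x (successors {u}): φ is false.
  y (successors ∅): φ is true.
For instance, at u:
  At u: \Diamond \Diamond \neg (p \land s) is true, so \neg \Diamond \Diamond \neg (p \land s) is false.
    At u: \Diamond \Diamond \neg (p \land s) requires \Diamond \neg (p \land s) at some successor in {v}.
      \Diamond \neg (p \land s) holds at v, so \Diamond \Diamond \neg (p \land s) is true at u.
Satisfying worlds: {y}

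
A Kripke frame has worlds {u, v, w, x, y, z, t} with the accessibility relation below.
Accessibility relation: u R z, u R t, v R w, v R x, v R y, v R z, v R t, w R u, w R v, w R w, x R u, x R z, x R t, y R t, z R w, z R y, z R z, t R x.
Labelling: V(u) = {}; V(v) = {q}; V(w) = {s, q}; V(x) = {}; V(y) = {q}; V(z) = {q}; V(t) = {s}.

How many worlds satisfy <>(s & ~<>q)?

Let φ = <>(s & ~<>q). Evaluate φ at each world:
  u (successors {z, t}): φ is true.
  v (successors {w, x, y, z, t}): φ is true.
  w (successors {u, v, w}): φ is false.
  x (successors {u, z, t}): φ is true.
  y (successors {t}): φ is true.
  z (successors {w, y, z}): φ is false.
  t (successors {x}): φ is false.
For instance, at u:
  At u: <>(s & ~<>q) requires s & ~<>q at some successor in {z, t}.
    s & ~<>q holds at t, so <>(s & ~<>q) is true at u.
      At t: s is true, ~<>q is true, so s & ~<>q is true.
Satisfying worlds: {u, v, x, y}

4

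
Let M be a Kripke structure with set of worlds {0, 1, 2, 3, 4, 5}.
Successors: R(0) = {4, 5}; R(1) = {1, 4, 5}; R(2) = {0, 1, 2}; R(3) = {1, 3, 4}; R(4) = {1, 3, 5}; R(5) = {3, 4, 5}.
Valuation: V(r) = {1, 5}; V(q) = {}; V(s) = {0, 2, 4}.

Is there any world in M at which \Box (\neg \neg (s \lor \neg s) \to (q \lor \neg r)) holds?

No

Let φ = \Box (\neg \neg (s \lor \neg s) \to (q \lor \neg r)). Evaluate φ at each world:
  0 (successors {4, 5}): φ is false.
  1 (successors {1, 4, 5}): φ is false.
  2 (successors {0, 1, 2}): φ is false.
  3 (successors {1, 3, 4}): φ is false.
  4 (successors {1, 3, 5}): φ is false.
  5 (successors {3, 4, 5}): φ is false.
For instance, at 2:
  At 2: \Box (\neg \neg (s \lor \neg s) \to (q \lor \neg r)) requires \neg \neg (s \lor \neg s) \to (q \lor \neg r) at every successor {0, 1, 2}.
    \neg \neg (s \lor \neg s) \to (q \lor \neg r) fails at 1, so \Box (\neg \neg (s \lor \neg s) \to (q \lor \neg r)) is false at 2.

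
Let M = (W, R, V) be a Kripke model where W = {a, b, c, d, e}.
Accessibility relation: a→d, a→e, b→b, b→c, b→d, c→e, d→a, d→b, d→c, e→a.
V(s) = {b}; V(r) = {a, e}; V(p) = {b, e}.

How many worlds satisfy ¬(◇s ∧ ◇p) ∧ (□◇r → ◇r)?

Recall that □ψ holds at a world iff ψ holds at every accessible world, and ◇ψ holds iff ψ holds at some accessible world.
Let φ = ¬(◇s ∧ ◇p) ∧ (□◇r → ◇r). Evaluate φ at each world:
  a (successors {d, e}): φ is true.
  b (successors {b, c, d}): φ is false.
  c (successors {e}): φ is true.
  d (successors {a, b, c}): φ is false.
  e (successors {a}): φ is true.
For instance, at c:
  At c: ¬(◇s ∧ ◇p) is true, □◇r → ◇r is true, so ¬(◇s ∧ ◇p) ∧ (□◇r → ◇r) is true.
    At c: ◇s ∧ ◇p is false, so ¬(◇s ∧ ◇p) is true.
      At c: ◇s is false, ◇p is true, so ◇s ∧ ◇p is false.
    At c: □◇r is true, ◇r is true, so □◇r → ◇r is true.
      At c: □◇r requires ◇r at every successor {e}.
        At e: ◇r is true.
      So □◇r is true at c.
      At c: ◇r requires r at some successor in {e}.
        r holds at e, so ◇r is true at c.
Satisfying worlds: {a, c, e}

3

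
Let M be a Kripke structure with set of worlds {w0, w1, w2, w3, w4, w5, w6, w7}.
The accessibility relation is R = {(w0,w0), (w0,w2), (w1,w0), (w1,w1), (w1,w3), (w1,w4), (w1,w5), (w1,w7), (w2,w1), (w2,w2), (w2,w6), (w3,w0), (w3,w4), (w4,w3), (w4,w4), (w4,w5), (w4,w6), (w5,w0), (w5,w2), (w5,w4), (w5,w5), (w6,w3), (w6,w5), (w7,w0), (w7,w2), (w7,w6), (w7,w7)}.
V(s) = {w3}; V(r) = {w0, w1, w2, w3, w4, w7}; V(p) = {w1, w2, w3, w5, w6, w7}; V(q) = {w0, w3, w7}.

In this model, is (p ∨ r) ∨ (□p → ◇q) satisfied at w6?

Yes

Recall that □ψ holds at a world iff ψ holds at every accessible world, and ◇ψ holds iff ψ holds at some accessible world.
At w6: p ∨ r is true, □p → ◇q is true, so (p ∨ r) ∨ (□p → ◇q) is true.
  At w6: □p is true, ◇q is true, so □p → ◇q is true.
    At w6: □p requires p at every successor {w3, w5}.
      At w3: p is true.
      At w5: p is true.
    So □p is true at w6.
    At w6: ◇q requires q at some successor in {w3, w5}.
      q holds at w3, so ◇q is true at w6.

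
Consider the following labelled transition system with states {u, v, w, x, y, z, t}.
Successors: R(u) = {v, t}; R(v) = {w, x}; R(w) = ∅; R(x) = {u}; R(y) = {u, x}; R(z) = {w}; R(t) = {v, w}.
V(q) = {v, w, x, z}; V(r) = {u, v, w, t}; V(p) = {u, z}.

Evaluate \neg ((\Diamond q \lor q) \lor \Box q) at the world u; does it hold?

At u: (\Diamond q \lor q) \lor \Box q is true, so \neg ((\Diamond q \lor q) \lor \Box q) is false.
  At u: \Diamond q \lor q is true, \Box q is false, so (\Diamond q \lor q) \lor \Box q is true.
    At u: \Diamond q is true, q is false, so \Diamond q \lor q is true.
      At u: \Diamond q requires q at some successor in {v, t}.
        q holds at v, so \Diamond q is true at u.
    At u: \Box q requires q at every successor {v, t}.
      q fails at t, so \Box q is false at u.

No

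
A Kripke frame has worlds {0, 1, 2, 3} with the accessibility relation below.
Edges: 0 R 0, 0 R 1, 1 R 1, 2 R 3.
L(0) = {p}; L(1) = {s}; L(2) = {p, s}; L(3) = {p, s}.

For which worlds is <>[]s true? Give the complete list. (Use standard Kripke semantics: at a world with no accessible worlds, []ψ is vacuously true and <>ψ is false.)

0, 1, 2

Let φ = <>[]s. Evaluate φ at each world:
  0 (successors {0, 1}): φ is true.
  1 (successors {1}): φ is true.
  2 (successors {3}): φ is true.
  3 (successors ∅): φ is false.
For instance, at 0:
  At 0: <>[]s requires []s at some successor in {0, 1}.
    []s holds at 1, so <>[]s is true at 0.
      At 1: []s requires s at every successor {1}.
        At 1: s is true.
      So []s is true at 1.
Satisfying worlds: {0, 1, 2}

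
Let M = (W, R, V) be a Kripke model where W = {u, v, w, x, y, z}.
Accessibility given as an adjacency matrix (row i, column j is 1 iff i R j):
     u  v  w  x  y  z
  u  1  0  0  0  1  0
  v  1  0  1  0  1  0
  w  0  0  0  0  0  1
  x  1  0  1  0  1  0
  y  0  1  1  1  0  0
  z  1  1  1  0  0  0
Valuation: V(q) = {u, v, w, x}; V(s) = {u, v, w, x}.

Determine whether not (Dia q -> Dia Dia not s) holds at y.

No

At y: Dia q -> Dia Dia not s is true, so not (Dia q -> Dia Dia not s) is false.
  At y: Dia q is true, Dia Dia not s is true, so Dia q -> Dia Dia not s is true.
    At y: Dia q requires q at some successor in {v, w, x}.
      q holds at v, so Dia q is true at y.
    At y: Dia Dia not s requires Dia not s at some successor in {v, w, x}.
      Dia not s holds at v, so Dia Dia not s is true at y.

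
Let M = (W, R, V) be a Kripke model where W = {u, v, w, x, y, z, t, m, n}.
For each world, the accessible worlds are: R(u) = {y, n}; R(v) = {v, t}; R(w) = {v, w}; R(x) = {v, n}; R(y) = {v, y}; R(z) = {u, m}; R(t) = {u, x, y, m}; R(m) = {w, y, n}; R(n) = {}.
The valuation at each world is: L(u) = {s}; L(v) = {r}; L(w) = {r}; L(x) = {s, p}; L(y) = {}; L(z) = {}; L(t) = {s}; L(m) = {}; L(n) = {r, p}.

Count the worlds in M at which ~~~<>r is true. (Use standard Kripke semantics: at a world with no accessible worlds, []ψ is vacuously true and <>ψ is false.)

Let φ = ~~~<>r. Evaluate φ at each world:
  u (successors {y, n}): φ is false.
  v (successors {v, t}): φ is false.
  w (successors {v, w}): φ is false.
  x (successors {v, n}): φ is false.
  y (successors {v, y}): φ is false.
  z (successors {u, m}): φ is true.
  t (successors {u, x, y, m}): φ is true.
  m (successors {w, y, n}): φ is false.
  n (successors ∅): φ is true.
For instance, at m:
  At m: ~~<>r is true, so ~~~<>r is false.
    At m: ~<>r is false, so ~~<>r is true.
      At m: <>r is true, so ~<>r is false.
Satisfying worlds: {z, t, n}

3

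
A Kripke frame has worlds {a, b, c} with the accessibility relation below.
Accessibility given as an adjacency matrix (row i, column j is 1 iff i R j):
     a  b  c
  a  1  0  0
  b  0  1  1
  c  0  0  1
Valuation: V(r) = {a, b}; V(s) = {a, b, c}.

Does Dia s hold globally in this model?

Let φ = Dia s. Evaluate φ at each world:
  a (successors {a}): φ is true.
  b (successors {b, c}): φ is true.
  c (successors {c}): φ is true.
For instance, at b:
  At b: Dia s requires s at some successor in {b, c}.
    s holds at b, so Dia s is true at b.

Yes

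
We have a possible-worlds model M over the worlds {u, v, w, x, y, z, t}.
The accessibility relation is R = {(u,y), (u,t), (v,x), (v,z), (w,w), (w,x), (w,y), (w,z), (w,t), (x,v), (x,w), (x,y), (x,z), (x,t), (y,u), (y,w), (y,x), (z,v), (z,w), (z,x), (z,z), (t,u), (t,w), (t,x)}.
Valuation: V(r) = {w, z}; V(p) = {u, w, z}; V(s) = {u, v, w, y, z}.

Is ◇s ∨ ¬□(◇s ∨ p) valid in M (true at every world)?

Let φ = ◇s ∨ ¬□(◇s ∨ p). Evaluate φ at each world:
  u (successors {y, t}): φ is true.
  v (successors {x, z}): φ is true.
  w (successors {w, x, y, z, t}): φ is true.
  x (successors {v, w, y, z, t}): φ is true.
  y (successors {u, w, x}): φ is true.
  z (successors {v, w, x, z}): φ is true.
  t (successors {u, w, x}): φ is true.
For instance, at y:
  At y: ◇s is true, ¬□(◇s ∨ p) is false, so ◇s ∨ ¬□(◇s ∨ p) is true.
    At y: ◇s requires s at some successor in {u, w, x}.
      s holds at u, so ◇s is true at y.
    At y: □(◇s ∨ p) is true, so ¬□(◇s ∨ p) is false.
      At y: □(◇s ∨ p) requires ◇s ∨ p at every successor {u, w, x}.
        At u: ◇s ∨ p is true.
        At w: ◇s ∨ p is true.
        At x: ◇s ∨ p is true.
      So □(◇s ∨ p) is true at y.

Yes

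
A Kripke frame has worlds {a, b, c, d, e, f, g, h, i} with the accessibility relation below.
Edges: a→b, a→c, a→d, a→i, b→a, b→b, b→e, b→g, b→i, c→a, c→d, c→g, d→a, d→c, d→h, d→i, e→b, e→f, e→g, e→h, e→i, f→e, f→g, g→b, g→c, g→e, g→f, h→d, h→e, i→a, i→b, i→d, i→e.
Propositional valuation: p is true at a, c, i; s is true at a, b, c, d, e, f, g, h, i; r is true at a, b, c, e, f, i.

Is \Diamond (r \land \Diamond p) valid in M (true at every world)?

Recall that \Diamond ψ holds at a world iff ψ holds at some accessible world.
Let φ = \Diamond (r \land \Diamond p). Evaluate φ at each world:
  a (successors {b, c, d, i}): φ is true.
  b (successors {a, b, e, g, i}): φ is true.
  c (successors {a, d, g}): φ is true.
  d (successors {a, c, h, i}): φ is true.
  e (successors {b, f, g, h, i}): φ is true.
  f (successors {e, g}): φ is true.
  g (successors {b, c, e, f}): φ is true.
  h (successors {d, e}): φ is true.
  i (successors {a, b, d, e}): φ is true.
For instance, at i:
  At i: \Diamond (r \land \Diamond p) requires r \land \Diamond p at some successor in {a, b, d, e}.
    r \land \Diamond p holds at a, so \Diamond (r \land \Diamond p) is true at i.
      At a: r is true, \Diamond p is true, so r \land \Diamond p is true.

Yes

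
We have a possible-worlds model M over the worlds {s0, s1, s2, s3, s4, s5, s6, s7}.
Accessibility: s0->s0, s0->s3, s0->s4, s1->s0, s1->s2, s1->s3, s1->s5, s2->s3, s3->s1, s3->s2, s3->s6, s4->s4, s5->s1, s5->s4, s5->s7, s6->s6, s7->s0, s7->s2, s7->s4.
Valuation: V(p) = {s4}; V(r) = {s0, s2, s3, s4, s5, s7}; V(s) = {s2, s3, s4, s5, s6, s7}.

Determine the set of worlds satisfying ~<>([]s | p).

Recall that []ψ holds at a world iff ψ holds at every accessible world, and <>ψ holds iff ψ holds at some accessible world.
Let φ = ~<>([]s | p). Evaluate φ at each world:
  s0 (successors {s0, s3, s4}): φ is false.
  s1 (successors {s0, s2, s3, s5}): φ is false.
  s2 (successors {s3}): φ is true.
  s3 (successors {s1, s2, s6}): φ is false.
  s4 (successors {s4}): φ is false.
  s5 (successors {s1, s4, s7}): φ is false.
  s6 (successors {s6}): φ is false.
  s7 (successors {s0, s2, s4}): φ is false.
For instance, at s0:
  At s0: <>([]s | p) is true, so ~<>([]s | p) is false.
    At s0: <>([]s | p) requires []s | p at some successor in {s0, s3, s4}.
      []s | p holds at s4, so <>([]s | p) is true at s0.
Satisfying worlds: {s2}

s2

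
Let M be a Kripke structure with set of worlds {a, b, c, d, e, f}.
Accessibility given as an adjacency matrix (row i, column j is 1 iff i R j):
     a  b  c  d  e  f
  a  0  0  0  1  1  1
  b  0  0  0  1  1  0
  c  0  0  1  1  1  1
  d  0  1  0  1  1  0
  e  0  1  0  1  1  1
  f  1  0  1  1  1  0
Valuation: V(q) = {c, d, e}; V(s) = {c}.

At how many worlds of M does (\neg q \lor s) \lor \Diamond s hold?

Recall that \Diamond ψ holds at a world iff ψ holds at some accessible world.
Let φ = (\neg q \lor s) \lor \Diamond s. Evaluate φ at each world:
  a (successors {d, e, f}): φ is true.
  b (successors {d, e}): φ is true.
  c (successors {c, d, e, f}): φ is true.
  d (successors {b, d, e}): φ is false.
  e (successors {b, d, e, f}): φ is false.
  f (successors {a, c, d, e}): φ is true.
For instance, at b:
  At b: \neg q \lor s is true, \Diamond s is false, so (\neg q \lor s) \lor \Diamond s is true.
    At b: \Diamond s requires s at some successor in {d, e}.
      At d: s is false.
      At e: s is false.
    So \Diamond s is false at b.
Satisfying worlds: {a, b, c, f}

4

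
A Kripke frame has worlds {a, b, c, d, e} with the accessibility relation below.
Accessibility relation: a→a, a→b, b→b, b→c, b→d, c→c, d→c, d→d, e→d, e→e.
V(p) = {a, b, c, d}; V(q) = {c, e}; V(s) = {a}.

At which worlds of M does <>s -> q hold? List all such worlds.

Let φ = <>s -> q. Evaluate φ at each world:
  a (successors {a, b}): φ is false.
  b (successors {b, c, d}): φ is true.
  c (successors {c}): φ is true.
  d (successors {c, d}): φ is true.
  e (successors {d, e}): φ is true.
For instance, at a:
  At a: <>s is true, q is false, so <>s -> q is false.
    At a: <>s requires s at some successor in {a, b}.
      s holds at a, so <>s is true at a.
Satisfying worlds: {b, c, d, e}

b, c, d, e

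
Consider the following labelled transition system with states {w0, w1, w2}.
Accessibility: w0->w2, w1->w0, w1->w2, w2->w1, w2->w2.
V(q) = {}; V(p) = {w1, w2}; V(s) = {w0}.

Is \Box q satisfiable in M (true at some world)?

Recall that \Box ψ holds at a world iff ψ holds at every accessible world, and \Diamond ψ holds iff ψ holds at some accessible world.
Let φ = \Box q. Evaluate φ at each world:
  w0 (successors {w2}): φ is false.
  w1 (successors {w0, w2}): φ is false.
  w2 (successors {w1, w2}): φ is false.
For instance, at w2:
  At w2: \Box q requires q at every successor {w1, w2}.
    q fails at w1, so \Box q is false at w2.

No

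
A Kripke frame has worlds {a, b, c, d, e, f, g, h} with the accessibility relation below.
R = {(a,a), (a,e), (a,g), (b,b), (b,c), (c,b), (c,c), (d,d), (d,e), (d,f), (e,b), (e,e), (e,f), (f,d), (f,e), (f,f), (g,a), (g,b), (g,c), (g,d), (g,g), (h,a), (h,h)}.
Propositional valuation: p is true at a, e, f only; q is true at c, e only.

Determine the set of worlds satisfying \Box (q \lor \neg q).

Let φ = \Box (q \lor \neg q). Evaluate φ at each world:
  a (successors {a, e, g}): φ is true.
  b (successors {b, c}): φ is true.
  c (successors {b, c}): φ is true.
  d (successors {d, e, f}): φ is true.
  e (successors {b, e, f}): φ is true.
  f (successors {d, e, f}): φ is true.
  g (successors {a, b, c, d, g}): φ is true.
  h (successors {a, h}): φ is true.
For instance, at c:
  At c: \Box (q \lor \neg q) requires q \lor \neg q at every successor {b, c}.
    At b: q \lor \neg q is true.
    At c: q \lor \neg q is true.
  So \Box (q \lor \neg q) is true at c.
Satisfying worlds: {a, b, c, d, e, f, g, h}

a, b, c, d, e, f, g, h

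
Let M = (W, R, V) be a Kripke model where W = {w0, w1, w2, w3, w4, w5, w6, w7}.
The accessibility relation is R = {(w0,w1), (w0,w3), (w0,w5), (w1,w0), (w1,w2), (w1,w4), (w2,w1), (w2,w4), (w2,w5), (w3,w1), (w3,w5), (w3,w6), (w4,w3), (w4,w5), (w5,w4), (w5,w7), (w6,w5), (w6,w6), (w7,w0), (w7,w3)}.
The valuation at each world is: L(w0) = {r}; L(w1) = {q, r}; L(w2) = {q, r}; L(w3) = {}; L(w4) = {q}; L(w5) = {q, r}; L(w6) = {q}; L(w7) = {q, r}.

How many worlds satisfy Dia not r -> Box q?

Recall that Box ψ holds at a world iff ψ holds at every accessible world, and Dia ψ holds iff ψ holds at some accessible world.
Let φ = Dia not r -> Box q. Evaluate φ at each world:
  w0 (successors {w1, w3, w5}): φ is false.
  w1 (successors {w0, w2, w4}): φ is false.
  w2 (successors {w1, w4, w5}): φ is true.
  w3 (successors {w1, w5, w6}): φ is true.
  w4 (successors {w3, w5}): φ is false.
  w5 (successors {w4, w7}): φ is true.
  w6 (successors {w5, w6}): φ is true.
  w7 (successors {w0, w3}): φ is false.
For instance, at w7:
  At w7: Dia not r is true, Box q is false, so Dia not r -> Box q is false.
    At w7: Dia not r requires not r at some successor in {w0, w3}.
      not r holds at w3, so Dia not r is true at w7.
    At w7: Box q requires q at every successor {w0, w3}.
      q fails at w0, so Box q is false at w7.
Satisfying worlds: {w2, w3, w5, w6}

4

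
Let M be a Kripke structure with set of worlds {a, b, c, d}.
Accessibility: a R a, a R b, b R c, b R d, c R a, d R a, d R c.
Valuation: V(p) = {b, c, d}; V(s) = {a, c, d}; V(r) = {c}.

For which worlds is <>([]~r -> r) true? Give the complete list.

Let φ = <>([]~r -> r). Evaluate φ at each world:
  a (successors {a, b}): φ is true.
  b (successors {c, d}): φ is true.
  c (successors {a}): φ is false.
  d (successors {a, c}): φ is true.
For instance, at c:
  At c: <>([]~r -> r) requires []~r -> r at some successor in {a}.
    At a: []~r -> r is false.
  So <>([]~r -> r) is false at c.
Satisfying worlds: {a, b, d}

a, b, d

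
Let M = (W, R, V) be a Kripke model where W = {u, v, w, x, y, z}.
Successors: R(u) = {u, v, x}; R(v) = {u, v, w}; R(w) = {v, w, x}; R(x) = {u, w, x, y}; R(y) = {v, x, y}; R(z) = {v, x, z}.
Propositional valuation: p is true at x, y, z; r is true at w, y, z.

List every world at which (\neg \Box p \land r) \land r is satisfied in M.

Let φ = (\neg \Box p \land r) \land r. Evaluate φ at each world:
  u (successors {u, v, x}): φ is false.
  v (successors {u, v, w}): φ is false.
  w (successors {v, w, x}): φ is true.
  x (successors {u, w, x, y}): φ is false.
  y (successors {v, x, y}): φ is true.
  z (successors {v, x, z}): φ is true.
For instance, at z:
  At z: \neg \Box p \land r is true, r is true, so (\neg \Box p \land r) \land r is true.
    At z: \neg \Box p is true, r is true, so \neg \Box p \land r is true.
      At z: \Box p is false, so \neg \Box p is true.
Satisfying worlds: {w, y, z}

w, y, z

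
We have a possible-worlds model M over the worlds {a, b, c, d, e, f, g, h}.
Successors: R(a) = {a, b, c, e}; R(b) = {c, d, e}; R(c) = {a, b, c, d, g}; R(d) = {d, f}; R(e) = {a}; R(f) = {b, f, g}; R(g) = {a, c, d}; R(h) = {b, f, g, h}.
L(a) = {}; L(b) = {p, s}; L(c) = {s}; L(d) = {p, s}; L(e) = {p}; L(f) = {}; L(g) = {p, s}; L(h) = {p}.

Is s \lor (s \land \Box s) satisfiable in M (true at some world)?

Yes

Let φ = s \lor (s \land \Box s). Evaluate φ at each world:
  a (successors {a, b, c, e}): φ is false.
  b (successors {c, d, e}): φ is true.
  c (successors {a, b, c, d, g}): φ is true.
  d (successors {d, f}): φ is true.
  e (successors {a}): φ is false.
  f (successors {b, f, g}): φ is false.
  g (successors {a, c, d}): φ is true.
  h (successors {b, f, g, h}): φ is false.
Detail at b (witness):
  At b: s is true, s \land \Box s is false, so s \lor (s \land \Box s) is true.
    At b: s is true, \Box s is false, so s \land \Box s is false.
      At b: \Box s requires s at every successor {c, d, e}.
        s fails at e, so \Box s is false at b.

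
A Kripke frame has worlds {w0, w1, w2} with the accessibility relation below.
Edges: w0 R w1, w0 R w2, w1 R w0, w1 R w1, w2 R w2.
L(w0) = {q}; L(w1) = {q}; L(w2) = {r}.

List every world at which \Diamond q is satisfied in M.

Let φ = \Diamond q. Evaluate φ at each world:
  w0 (successors {w1, w2}): φ is true.
  w1 (successors {w0, w1}): φ is true.
  w2 (successors {w2}): φ is false.
For instance, at w1:
  At w1: \Diamond q requires q at some successor in {w0, w1}.
    q holds at w0, so \Diamond q is true at w1.
Satisfying worlds: {w0, w1}

w0, w1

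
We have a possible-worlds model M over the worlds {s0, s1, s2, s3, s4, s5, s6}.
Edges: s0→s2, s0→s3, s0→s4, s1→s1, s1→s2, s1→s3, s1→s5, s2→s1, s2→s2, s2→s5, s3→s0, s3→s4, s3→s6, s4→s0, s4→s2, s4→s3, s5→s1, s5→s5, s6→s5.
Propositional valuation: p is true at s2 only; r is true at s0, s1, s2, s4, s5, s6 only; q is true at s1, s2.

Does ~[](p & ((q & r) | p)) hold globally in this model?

Yes

Recall that []ψ holds at a world iff ψ holds at every accessible world, and <>ψ holds iff ψ holds at some accessible world.
Let φ = ~[](p & ((q & r) | p)). Evaluate φ at each world:
  s0 (successors {s2, s3, s4}): φ is true.
  s1 (successors {s1, s2, s3, s5}): φ is true.
  s2 (successors {s1, s2, s5}): φ is true.
  s3 (successors {s0, s4, s6}): φ is true.
  s4 (successors {s0, s2, s3}): φ is true.
  s5 (successors {s1, s5}): φ is true.
  s6 (successors {s5}): φ is true.
For instance, at s5:
  At s5: [](p & ((q & r) | p)) is false, so ~[](p & ((q & r) | p)) is true.
    At s5: [](p & ((q & r) | p)) requires p & ((q & r) | p) at every successor {s1, s5}.
      p & ((q & r) | p) fails at s1, so [](p & ((q & r) | p)) is false at s5.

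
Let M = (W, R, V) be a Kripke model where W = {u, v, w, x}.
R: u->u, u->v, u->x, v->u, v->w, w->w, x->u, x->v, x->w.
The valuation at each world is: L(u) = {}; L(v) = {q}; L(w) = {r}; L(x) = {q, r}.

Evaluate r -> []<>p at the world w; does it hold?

At w: r is true, []<>p is false, so r -> []<>p is false.
  At w: []<>p requires <>p at every successor {w}.
    <>p fails at w, so []<>p is false at w.
      At w: <>p requires p at some successor in {w}.
        At w: p is false.
      So <>p is false at w.

No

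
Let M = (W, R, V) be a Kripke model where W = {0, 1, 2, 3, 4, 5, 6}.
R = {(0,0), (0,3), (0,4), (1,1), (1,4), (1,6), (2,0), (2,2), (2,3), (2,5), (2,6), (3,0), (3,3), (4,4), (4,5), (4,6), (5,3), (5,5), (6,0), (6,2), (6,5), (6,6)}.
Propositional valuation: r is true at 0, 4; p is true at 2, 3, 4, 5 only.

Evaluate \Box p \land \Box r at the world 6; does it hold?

No

At 6: \Box p is false, \Box r is false, so \Box p \land \Box r is false.
  At 6: \Box p requires p at every successor {0, 2, 5, 6}.
    p fails at 0, so \Box p is false at 6.
  At 6: \Box r requires r at every successor {0, 2, 5, 6}.
    r fails at 2, so \Box r is false at 6.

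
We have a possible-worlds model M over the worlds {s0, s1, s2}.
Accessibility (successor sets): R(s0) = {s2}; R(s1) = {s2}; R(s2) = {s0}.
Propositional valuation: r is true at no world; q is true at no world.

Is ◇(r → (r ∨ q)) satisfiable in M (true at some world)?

Recall that ◇ψ holds at a world iff ψ holds at some accessible world.
Let φ = ◇(r → (r ∨ q)). Evaluate φ at each world:
  s0 (successors {s2}): φ is true.
  s1 (successors {s2}): φ is true.
  s2 (successors {s0}): φ is true.
Detail at s0 (witness):
  At s0: ◇(r → (r ∨ q)) requires r → (r ∨ q) at some successor in {s2}.
    r → (r ∨ q) holds at s2, so ◇(r → (r ∨ q)) is true at s0.

Yes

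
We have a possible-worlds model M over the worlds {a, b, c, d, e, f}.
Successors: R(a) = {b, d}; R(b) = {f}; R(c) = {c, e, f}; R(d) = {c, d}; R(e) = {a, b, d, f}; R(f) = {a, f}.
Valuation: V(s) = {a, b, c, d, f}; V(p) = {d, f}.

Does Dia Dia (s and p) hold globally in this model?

Let φ = Dia Dia (s and p). Evaluate φ at each world:
  a (successors {b, d}): φ is true.
  b (successors {f}): φ is true.
  c (successors {c, e, f}): φ is true.
  d (successors {c, d}): φ is true.
  e (successors {a, b, d, f}): φ is true.
  f (successors {a, f}): φ is true.
For instance, at c:
  At c: Dia Dia (s and p) requires Dia (s and p) at some successor in {c, e, f}.
    Dia (s and p) holds at c, so Dia Dia (s and p) is true at c.
      At c: Dia (s and p) requires s and p at some successor in {c, e, f}.
        s and p holds at f, so Dia (s and p) is true at c.

Yes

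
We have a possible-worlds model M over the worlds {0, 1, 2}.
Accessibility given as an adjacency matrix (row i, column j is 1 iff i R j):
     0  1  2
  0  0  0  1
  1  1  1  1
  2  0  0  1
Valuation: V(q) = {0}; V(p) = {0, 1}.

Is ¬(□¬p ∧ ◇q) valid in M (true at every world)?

Let φ = ¬(□¬p ∧ ◇q). Evaluate φ at each world:
  0 (successors {2}): φ is true.
  1 (successors {0, 1, 2}): φ is true.
  2 (successors {2}): φ is true.
For instance, at 1:
  At 1: □¬p ∧ ◇q is false, so ¬(□¬p ∧ ◇q) is true.
    At 1: □¬p is false, ◇q is true, so □¬p ∧ ◇q is false.
      At 1: □¬p requires ¬p at every successor {0, 1, 2}.
        ¬p fails at 0, so □¬p is false at 1.
      At 1: ◇q requires q at some successor in {0, 1, 2}.
        q holds at 0, so ◇q is true at 1.

Yes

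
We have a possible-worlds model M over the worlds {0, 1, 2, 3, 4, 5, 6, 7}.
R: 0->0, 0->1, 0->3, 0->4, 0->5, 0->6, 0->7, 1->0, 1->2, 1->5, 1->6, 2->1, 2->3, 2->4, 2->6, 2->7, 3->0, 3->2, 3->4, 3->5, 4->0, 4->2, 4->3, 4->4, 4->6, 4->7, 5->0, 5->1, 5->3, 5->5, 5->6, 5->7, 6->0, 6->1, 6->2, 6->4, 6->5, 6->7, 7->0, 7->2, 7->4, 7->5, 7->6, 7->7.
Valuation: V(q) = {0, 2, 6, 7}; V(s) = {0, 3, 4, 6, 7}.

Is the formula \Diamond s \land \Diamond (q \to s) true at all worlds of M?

Let φ = \Diamond s \land \Diamond (q \to s). Evaluate φ at each world:
  0 (successors {0, 1, 3, 4, 5, 6, 7}): φ is true.
  1 (successors {0, 2, 5, 6}): φ is true.
  2 (successors {1, 3, 4, 6, 7}): φ is true.
  3 (successors {0, 2, 4, 5}): φ is true.
  4 (successors {0, 2, 3, 4, 6, 7}): φ is true.
  5 (successors {0, 1, 3, 5, 6, 7}): φ is true.
  6 (successors {0, 1, 2, 4, 5, 7}): φ is true.
  7 (successors {0, 2, 4, 5, 6, 7}): φ is true.
For instance, at 5:
  At 5: \Diamond s is true, \Diamond (q \to s) is true, so \Diamond s \land \Diamond (q \to s) is true.
    At 5: \Diamond s requires s at some successor in {0, 1, 3, 5, 6, 7}.
      s holds at 0, so \Diamond s is true at 5.
    At 5: \Diamond (q \to s) requires q \to s at some successor in {0, 1, 3, 5, 6, 7}.
      q \to s holds at 0, so \Diamond (q \to s) is true at 5.

Yes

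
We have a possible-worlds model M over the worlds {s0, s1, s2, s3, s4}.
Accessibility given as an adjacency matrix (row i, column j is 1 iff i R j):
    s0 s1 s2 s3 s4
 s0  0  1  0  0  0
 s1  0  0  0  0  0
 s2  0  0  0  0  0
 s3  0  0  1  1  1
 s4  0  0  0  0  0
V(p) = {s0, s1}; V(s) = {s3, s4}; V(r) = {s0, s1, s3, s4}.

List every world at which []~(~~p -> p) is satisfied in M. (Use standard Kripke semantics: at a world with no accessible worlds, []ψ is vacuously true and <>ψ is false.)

Recall that []ψ holds at a world iff ψ holds at every accessible world, and <>ψ holds iff ψ holds at some accessible world.
Let φ = []~(~~p -> p). Evaluate φ at each world:
  s0 (successors {s1}): φ is false.
  s1 (successors ∅): φ is true.
  s2 (successors ∅): φ is true.
  s3 (successors {s2, s3, s4}): φ is false.
  s4 (successors ∅): φ is true.
For instance, at s0:
  At s0: []~(~~p -> p) requires ~(~~p -> p) at every successor {s1}.
    ~(~~p -> p) fails at s1, so []~(~~p -> p) is false at s0.
Satisfying worlds: {s1, s2, s4}

s1, s2, s4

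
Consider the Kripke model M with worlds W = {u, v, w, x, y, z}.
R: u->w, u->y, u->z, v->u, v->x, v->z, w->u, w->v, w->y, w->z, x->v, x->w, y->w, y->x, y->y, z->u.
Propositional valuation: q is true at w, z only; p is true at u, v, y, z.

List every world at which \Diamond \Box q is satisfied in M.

none

Recall that \Box ψ holds at a world iff ψ holds at every accessible world, and \Diamond ψ holds iff ψ holds at some accessible world.
Let φ = \Diamond \Box q. Evaluate φ at each world:
  u (successors {w, y, z}): φ is false.
  v (successors {u, x, z}): φ is false.
  w (successors {u, v, y, z}): φ is false.
  x (successors {v, w}): φ is false.
  y (successors {w, x, y}): φ is false.
  z (successors {u}): φ is false.
For instance, at w:
  At w: \Diamond \Box q requires \Box q at some successor in {u, v, y, z}.
    At u: \Box q is false.
    At v: \Box q is false.
    At y: \Box q is false.
    At z: \Box q is false.
  So \Diamond \Box q is false at w.
Satisfying worlds: none.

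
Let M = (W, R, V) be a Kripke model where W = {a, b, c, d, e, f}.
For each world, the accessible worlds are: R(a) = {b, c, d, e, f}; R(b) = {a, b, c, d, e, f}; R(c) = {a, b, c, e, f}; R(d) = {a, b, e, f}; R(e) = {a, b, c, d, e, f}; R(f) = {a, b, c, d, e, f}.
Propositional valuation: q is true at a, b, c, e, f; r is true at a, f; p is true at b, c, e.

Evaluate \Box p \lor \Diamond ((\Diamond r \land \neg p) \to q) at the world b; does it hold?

At b: \Box p is false, \Diamond ((\Diamond r \land \neg p) \to q) is true, so \Box p \lor \Diamond ((\Diamond r \land \neg p) \to q) is true.
  At b: \Box p requires p at every successor {a, b, c, d, e, f}.
    p fails at a, so \Box p is false at b.
  At b: \Diamond ((\Diamond r \land \neg p) \to q) requires (\Diamond r \land \neg p) \to q at some successor in {a, b, c, d, e, f}.
    (\Diamond r \land \neg p) \to q holds at a, so \Diamond ((\Diamond r \land \neg p) \to q) is true at b.
      At a: \Diamond r \land \neg p is true, q is true, so (\Diamond r \land \neg p) \to q is true.

Yes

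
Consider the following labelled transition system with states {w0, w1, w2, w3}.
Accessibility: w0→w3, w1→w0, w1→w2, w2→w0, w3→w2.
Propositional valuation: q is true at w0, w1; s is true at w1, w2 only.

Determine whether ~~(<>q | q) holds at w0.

Yes

At w0: ~(<>q | q) is false, so ~~(<>q | q) is true.
  At w0: <>q | q is true, so ~(<>q | q) is false.
    At w0: <>q is false, q is true, so <>q | q is true.
      At w0: <>q requires q at some successor in {w3}.
        At w3: q is false.
      So <>q is false at w0.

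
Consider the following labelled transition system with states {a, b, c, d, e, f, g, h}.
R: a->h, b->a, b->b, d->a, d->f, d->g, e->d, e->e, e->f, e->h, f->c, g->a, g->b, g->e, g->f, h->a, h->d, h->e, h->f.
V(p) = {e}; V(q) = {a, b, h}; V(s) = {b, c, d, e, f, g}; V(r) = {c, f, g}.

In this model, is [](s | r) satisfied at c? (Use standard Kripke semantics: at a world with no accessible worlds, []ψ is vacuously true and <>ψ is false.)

Yes

At c: no accessible worlds, so [](s | r) holds vacuously.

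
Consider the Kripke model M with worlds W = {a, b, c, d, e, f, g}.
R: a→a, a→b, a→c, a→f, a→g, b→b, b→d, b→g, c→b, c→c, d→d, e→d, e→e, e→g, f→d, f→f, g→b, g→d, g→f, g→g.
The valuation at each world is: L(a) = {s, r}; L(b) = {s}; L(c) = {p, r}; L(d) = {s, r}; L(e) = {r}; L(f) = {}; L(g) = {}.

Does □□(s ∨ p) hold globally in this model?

No

Let φ = □□(s ∨ p). Evaluate φ at each world:
  a (successors {a, b, c, f, g}): φ is false.
  b (successors {b, d, g}): φ is false.
  c (successors {b, c}): φ is false.
  d (successors {d}): φ is true.
  e (successors {d, e, g}): φ is false.
  f (successors {d, f}): φ is false.
  g (successors {b, d, f, g}): φ is false.
Detail at a (counterexample):
  At a: □□(s ∨ p) requires □(s ∨ p) at every successor {a, b, c, f, g}.
    □(s ∨ p) fails at a, so □□(s ∨ p) is false at a.
      At a: □(s ∨ p) requires s ∨ p at every successor {a, b, c, f, g}.
        s ∨ p fails at f, so □(s ∨ p) is false at a.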